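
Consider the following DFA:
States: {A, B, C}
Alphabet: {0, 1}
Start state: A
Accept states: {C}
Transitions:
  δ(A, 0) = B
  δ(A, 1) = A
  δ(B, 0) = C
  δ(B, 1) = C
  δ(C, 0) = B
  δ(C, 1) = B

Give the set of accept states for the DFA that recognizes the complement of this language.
Complement accept states = All states \ Original accept states
= {A, B, C} \ {C}
{A, B}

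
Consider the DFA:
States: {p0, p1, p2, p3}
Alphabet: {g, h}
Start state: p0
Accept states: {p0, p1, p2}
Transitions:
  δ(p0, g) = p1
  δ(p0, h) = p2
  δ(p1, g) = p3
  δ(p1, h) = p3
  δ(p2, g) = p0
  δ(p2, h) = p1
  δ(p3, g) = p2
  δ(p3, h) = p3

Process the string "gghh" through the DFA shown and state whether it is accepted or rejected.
Processing string "gghh":
  p0 --g--> p1
  p1 --g--> p3
  p3 --h--> p3
  p3 --h--> p3
Final state: p3
Accept states: {p0, p1, p2}
No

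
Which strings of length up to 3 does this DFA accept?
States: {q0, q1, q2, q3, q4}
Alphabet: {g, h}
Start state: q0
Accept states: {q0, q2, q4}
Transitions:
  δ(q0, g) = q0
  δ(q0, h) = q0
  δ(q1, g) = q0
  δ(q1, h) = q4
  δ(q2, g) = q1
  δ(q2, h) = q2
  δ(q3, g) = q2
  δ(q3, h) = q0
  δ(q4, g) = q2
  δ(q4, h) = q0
ε, g, h, gg, gh, hg, hh, ggg, ggh, ghg, ghh, hgg, hgh, hhg, hhh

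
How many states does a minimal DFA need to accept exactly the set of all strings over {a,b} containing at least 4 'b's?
By Myhill–Nerode, count the distinguishable equivalence classes: 5 classes — having seen 0, 1, …, 3, or ≥4 copies of 'b'; any two classes i < j (j ≤ 4) are distinguished by the string b^(4−j), which takes class j to 4 copies (accepted) but leaves class i below 4 (rejected).
5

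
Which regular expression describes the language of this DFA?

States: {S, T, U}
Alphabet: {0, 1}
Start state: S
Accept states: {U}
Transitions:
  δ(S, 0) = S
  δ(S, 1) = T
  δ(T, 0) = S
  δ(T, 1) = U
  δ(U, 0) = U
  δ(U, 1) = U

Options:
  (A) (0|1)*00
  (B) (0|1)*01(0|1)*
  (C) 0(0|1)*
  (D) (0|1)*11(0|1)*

Check each option against the DFA on short strings; one disagreement eliminates an option:
  (A) (0|1)*00: on '00' the DFA goes S → S → S and rejects (S ∉ Accept), but the regex matches it → eliminate
  (B) (0|1)*01(0|1)*: on '01' the DFA goes S → S → T and rejects (T ∉ Accept), but the regex matches it → eliminate
  (C) 0(0|1)*: on '0' the DFA goes S → S and rejects (S ∉ Accept), but the regex matches it → eliminate
  (D) (0|1)*11(0|1)*: agrees with the DFA on every string of length ≤ 6
Only (D) is consistent with the DFA.
(D) (0|1)*11(0|1)*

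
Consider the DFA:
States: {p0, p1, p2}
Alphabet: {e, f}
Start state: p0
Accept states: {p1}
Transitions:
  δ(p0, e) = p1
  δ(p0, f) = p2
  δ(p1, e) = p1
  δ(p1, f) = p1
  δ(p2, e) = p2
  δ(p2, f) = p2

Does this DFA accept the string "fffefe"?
Processing string "fffefe":
  p0 --f--> p2
  p2 --f--> p2
  p2 --f--> p2
  p2 --e--> p2
  p2 --f--> p2
  p2 --e--> p2
Final state: p2
Accept states: {p1}
No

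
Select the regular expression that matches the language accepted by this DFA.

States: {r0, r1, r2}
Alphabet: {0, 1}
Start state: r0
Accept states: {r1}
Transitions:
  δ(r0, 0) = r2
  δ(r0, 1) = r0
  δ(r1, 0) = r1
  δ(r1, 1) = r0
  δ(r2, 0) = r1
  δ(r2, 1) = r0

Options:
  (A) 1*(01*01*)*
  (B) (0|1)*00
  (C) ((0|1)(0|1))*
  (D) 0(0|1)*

Check each option against the DFA on short strings; one disagreement eliminates an option:
  (A) 1*(01*01*)*: on ε the DFA stays in r0 and rejects (r0 ∉ Accept), but the regex matches it → eliminate
  (B) (0|1)*00: agrees with the DFA on every string of length ≤ 6
  (C) ((0|1)(0|1))*: on ε the DFA stays in r0 and rejects (r0 ∉ Accept), but the regex matches it → eliminate
  (D) 0(0|1)*: on '0' the DFA goes r0 → r2 and rejects (r2 ∉ Accept), but the regex matches it → eliminate
Only (B) is consistent with the DFA.
(B) (0|1)*00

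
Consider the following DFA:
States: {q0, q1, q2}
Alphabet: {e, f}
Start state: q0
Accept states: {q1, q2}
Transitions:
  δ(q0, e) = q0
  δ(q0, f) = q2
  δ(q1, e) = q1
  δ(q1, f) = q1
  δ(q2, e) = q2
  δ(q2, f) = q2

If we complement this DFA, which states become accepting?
Complement accept states = All states \ Original accept states
= {q0, q1, q2} \ {q1, q2}
{q0}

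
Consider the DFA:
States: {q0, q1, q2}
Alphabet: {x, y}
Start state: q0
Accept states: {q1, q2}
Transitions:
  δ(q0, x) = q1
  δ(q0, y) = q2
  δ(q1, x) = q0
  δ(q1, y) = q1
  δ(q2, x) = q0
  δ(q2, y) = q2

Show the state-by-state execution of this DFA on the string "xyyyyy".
read 'x': q0 → q1
  read 'y': q1 → q1
  read 'y': q1 → q1
  read 'y': q1 → q1
  read 'y': q1 → q1
  read 'y': q1 → q1
q0 -> q1 -> q1 -> q1 -> q1 -> q1 -> q1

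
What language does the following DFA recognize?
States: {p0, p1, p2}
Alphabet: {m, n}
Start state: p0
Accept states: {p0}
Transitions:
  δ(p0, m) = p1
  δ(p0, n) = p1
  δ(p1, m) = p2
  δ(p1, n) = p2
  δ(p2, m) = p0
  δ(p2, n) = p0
Testing a few strings:
  'mn' → reject
  'm' → reject
  'n' → reject
  'nm' → reject
State roles: p0=length ≡ 0 (mod 3); p1=length ≡ 1 (mod 3); p2=length ≡ 2 (mod 3)
All strings over {m,n} whose length is a multiple of 3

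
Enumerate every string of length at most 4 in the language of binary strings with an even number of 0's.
ε, 1, 00, 11, 001, 010, 100, 111, 0000, 0011, 0101, 0110, 1001, 1010, 1100, 1111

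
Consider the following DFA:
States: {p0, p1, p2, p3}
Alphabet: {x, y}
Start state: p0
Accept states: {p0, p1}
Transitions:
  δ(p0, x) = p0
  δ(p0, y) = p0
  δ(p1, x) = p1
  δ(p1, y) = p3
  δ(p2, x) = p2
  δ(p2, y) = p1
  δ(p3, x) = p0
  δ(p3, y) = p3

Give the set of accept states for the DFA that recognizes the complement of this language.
Complement accept states = All states \ Original accept states
= {p0, p1, p2, p3} \ {p0, p1}
{p2, p3}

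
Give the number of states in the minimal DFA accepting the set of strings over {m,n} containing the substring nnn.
By Myhill–Nerode, count the distinguishable equivalence classes: 4 classes — one per longest suffix of the input that is a prefix of 'nnn' (lengths 0 through 2), plus an absorbing 'already seen nnn' class.
4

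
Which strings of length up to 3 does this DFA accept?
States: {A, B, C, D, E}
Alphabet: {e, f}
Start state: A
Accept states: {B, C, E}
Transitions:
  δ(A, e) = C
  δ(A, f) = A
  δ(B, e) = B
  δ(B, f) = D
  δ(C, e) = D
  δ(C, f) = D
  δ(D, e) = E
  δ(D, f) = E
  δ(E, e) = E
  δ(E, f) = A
e, fe, eee, eef, efe, eff, ffe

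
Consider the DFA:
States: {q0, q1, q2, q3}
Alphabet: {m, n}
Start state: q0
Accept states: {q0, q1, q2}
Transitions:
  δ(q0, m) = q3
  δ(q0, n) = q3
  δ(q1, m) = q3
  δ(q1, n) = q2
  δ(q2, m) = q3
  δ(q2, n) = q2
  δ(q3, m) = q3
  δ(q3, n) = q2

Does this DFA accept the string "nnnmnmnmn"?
Processing string "nnnmnmnmn":
  q0 --n--> q3
  q3 --n--> q2
  q2 --n--> q2
  q2 --m--> q3
  q3 --n--> q2
  q2 --m--> q3
  q3 --n--> q2
  q2 --m--> q3
  q3 --n--> q2
Final state: q2
Accept states: {q0, q1, q2}
Yes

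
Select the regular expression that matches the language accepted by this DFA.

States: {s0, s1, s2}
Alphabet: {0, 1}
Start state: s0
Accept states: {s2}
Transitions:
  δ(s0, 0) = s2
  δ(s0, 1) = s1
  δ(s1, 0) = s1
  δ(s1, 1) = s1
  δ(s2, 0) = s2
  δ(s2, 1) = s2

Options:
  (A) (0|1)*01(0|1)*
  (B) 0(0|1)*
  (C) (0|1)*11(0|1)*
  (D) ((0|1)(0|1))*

Check each option against the DFA on short strings; one disagreement eliminates an option:
  (A) (0|1)*01(0|1)*: on '0' the DFA goes s0 → s2 and accepts (s2 ∈ Accept), but the regex does not match it → eliminate
  (B) 0(0|1)*: agrees with the DFA on every string of length ≤ 6
  (C) (0|1)*11(0|1)*: on '0' the DFA goes s0 → s2 and accepts (s2 ∈ Accept), but the regex does not match it → eliminate
  (D) ((0|1)(0|1))*: on ε the DFA stays in s0 and rejects (s0 ∉ Accept), but the regex matches it → eliminate
Only (B) is consistent with the DFA.
(B) 0(0|1)*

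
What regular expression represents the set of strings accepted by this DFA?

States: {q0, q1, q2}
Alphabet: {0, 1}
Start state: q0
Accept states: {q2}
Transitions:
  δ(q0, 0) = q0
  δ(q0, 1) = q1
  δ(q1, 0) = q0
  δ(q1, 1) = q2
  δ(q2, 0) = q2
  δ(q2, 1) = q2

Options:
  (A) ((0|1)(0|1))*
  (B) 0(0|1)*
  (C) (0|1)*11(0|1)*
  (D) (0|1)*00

Check each option against the DFA on short strings; one disagreement eliminates an option:
  (A) ((0|1)(0|1))*: on ε the DFA stays in q0 and rejects (q0 ∉ Accept), but the regex matches it → eliminate
  (B) 0(0|1)*: on '0' the DFA goes q0 → q0 and rejects (q0 ∉ Accept), but the regex matches it → eliminate
  (C) (0|1)*11(0|1)*: agrees with the DFA on every string of length ≤ 6
  (D) (0|1)*00: on '00' the DFA goes q0 → q0 → q0 and rejects (q0 ∉ Accept), but the regex matches it → eliminate
Only (C) is consistent with the DFA.
(C) (0|1)*11(0|1)*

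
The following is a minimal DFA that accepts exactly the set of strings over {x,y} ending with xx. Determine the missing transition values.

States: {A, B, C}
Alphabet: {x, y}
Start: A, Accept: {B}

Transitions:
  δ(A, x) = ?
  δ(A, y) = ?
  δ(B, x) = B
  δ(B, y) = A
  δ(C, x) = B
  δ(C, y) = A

From the language and accept set, identify what each state tracks — A: last symbol not x; B: two trailing x's; C: one trailing x.
Each missing δ(q, a) is the state matching the new tracked value after reading a.
δ(A, x) = C; δ(A, y) = A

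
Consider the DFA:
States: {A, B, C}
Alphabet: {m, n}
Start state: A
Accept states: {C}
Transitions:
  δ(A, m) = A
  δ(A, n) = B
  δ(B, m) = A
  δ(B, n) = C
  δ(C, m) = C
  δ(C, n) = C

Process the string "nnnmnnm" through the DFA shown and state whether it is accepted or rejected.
Processing string "nnnmnnm":
  A --n--> B
  B --n--> C
  C --n--> C
  C --m--> C
  C --n--> C
  C --n--> C
  C --m--> C
Final state: C
Accept states: {C}
Yes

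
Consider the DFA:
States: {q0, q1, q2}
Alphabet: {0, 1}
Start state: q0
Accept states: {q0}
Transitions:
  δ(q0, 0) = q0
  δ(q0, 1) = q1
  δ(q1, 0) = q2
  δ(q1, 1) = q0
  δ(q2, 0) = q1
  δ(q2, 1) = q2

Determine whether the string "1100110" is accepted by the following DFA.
Processing string "1100110":
  q0 --1--> q1
  q1 --1--> q0
  q0 --0--> q0
  q0 --0--> q0
  q0 --1--> q1
  q1 --1--> q0
  q0 --0--> q0
Final state: q0
Accept states: {q0}
Yes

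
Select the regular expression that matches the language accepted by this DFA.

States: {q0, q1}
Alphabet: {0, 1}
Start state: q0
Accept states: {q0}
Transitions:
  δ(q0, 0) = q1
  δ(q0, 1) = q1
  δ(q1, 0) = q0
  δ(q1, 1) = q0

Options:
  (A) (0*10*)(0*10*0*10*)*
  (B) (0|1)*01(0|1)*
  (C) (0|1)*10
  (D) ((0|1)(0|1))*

Check each option against the DFA on short strings; one disagreement eliminates an option:
  (A) (0*10*)(0*10*0*10*)*: on ε the DFA stays in q0 and accepts (q0 ∈ Accept), but the regex does not match it → eliminate
  (B) (0|1)*01(0|1)*: on ε the DFA stays in q0 and accepts (q0 ∈ Accept), but the regex does not match it → eliminate
  (C) (0|1)*10: on ε the DFA stays in q0 and accepts (q0 ∈ Accept), but the regex does not match it → eliminate
  (D) ((0|1)(0|1))*: agrees with the DFA on every string of length ≤ 6
Only (D) is consistent with the DFA.
(D) ((0|1)(0|1))*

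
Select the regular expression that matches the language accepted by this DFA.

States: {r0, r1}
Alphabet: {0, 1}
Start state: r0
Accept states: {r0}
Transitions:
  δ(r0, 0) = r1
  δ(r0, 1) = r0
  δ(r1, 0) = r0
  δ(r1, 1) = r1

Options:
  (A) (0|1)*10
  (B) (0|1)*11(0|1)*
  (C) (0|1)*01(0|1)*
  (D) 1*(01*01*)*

Check each option against the DFA on short strings; one disagreement eliminates an option:
  (A) (0|1)*10: on ε the DFA stays in r0 and accepts (r0 ∈ Accept), but the regex does not match it → eliminate
  (B) (0|1)*11(0|1)*: on ε the DFA stays in r0 and accepts (r0 ∈ Accept), but the regex does not match it → eliminate
  (C) (0|1)*01(0|1)*: on ε the DFA stays in r0 and accepts (r0 ∈ Accept), but the regex does not match it → eliminate
  (D) 1*(01*01*)*: agrees with the DFA on every string of length ≤ 6
Only (D) is consistent with the DFA.
(D) 1*(01*01*)*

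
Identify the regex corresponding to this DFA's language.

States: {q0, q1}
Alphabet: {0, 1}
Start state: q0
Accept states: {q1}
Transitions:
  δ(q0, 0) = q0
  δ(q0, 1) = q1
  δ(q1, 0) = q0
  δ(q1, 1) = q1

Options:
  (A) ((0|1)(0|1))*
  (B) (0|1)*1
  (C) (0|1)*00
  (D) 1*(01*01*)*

Check each option against the DFA on short strings; one disagreement eliminates an option:
  (A) ((0|1)(0|1))*: on ε the DFA stays in q0 and rejects (q0 ∉ Accept), but the regex matches it → eliminate
  (B) (0|1)*1: agrees with the DFA on every string of length ≤ 6
  (C) (0|1)*00: on '1' the DFA goes q0 → q1 and accepts (q1 ∈ Accept), but the regex does not match it → eliminate
  (D) 1*(01*01*)*: on ε the DFA stays in q0 and rejects (q0 ∉ Accept), but the regex matches it → eliminate
Only (B) is consistent with the DFA.
(B) (0|1)*1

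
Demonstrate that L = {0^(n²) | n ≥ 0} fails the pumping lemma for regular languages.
Assume L is regular with pumping length p. Idea: pumping adds a fixed amount, but gaps between consecutive squares grow.
Choose s = 0^(p²) (length p² ≥ p). By the pumping lemma, s = xyz with |xy| ≤ p, |y| > 0, so |y| = k with 1 ≤ k ≤ p. Then |xy²z| = p²+k. Since p² < p²+k ≤ p²+p < (p+1)², the length p²+k lies strictly between consecutive squares, so it is not a perfect square and xy²z ∉ L.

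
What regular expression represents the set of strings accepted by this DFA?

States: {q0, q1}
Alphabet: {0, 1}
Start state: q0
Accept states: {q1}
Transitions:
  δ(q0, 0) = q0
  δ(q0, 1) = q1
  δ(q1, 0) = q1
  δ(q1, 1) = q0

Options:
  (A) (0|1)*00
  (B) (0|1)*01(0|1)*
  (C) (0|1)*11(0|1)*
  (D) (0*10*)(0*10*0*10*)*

Check each option against the DFA on short strings; one disagreement eliminates an option:
  (A) (0|1)*00: on '1' the DFA goes q0 → q1 and accepts (q1 ∈ Accept), but the regex does not match it → eliminate
  (B) (0|1)*01(0|1)*: on '1' the DFA goes q0 → q1 and accepts (q1 ∈ Accept), but the regex does not match it → eliminate
  (C) (0|1)*11(0|1)*: on '1' the DFA goes q0 → q1 and accepts (q1 ∈ Accept), but the regex does not match it → eliminate
  (D) (0*10*)(0*10*0*10*)*: agrees with the DFA on every string of length ≤ 6
Only (D) is consistent with the DFA.
(D) (0*10*)(0*10*0*10*)*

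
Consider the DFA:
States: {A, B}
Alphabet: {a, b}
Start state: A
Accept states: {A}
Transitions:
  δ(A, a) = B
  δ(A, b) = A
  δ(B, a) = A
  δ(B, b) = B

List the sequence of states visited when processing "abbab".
read 'a': A → B
  read 'b': B → B
  read 'b': B → B
  read 'a': B → A
  read 'b': A → A
A -> B -> B -> B -> A -> A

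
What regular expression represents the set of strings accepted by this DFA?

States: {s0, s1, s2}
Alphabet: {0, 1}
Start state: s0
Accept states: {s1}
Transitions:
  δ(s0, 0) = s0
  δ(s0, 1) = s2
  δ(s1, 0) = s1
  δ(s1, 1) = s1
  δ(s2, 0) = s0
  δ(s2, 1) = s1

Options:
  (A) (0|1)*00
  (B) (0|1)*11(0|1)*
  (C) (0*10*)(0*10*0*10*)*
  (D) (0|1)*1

Check each option against the DFA on short strings; one disagreement eliminates an option:
  (A) (0|1)*00: on '00' the DFA goes s0 → s0 → s0 and rejects (s0 ∉ Accept), but the regex matches it → eliminate
  (B) (0|1)*11(0|1)*: agrees with the DFA on every string of length ≤ 6
  (C) (0*10*)(0*10*0*10*)*: on '1' the DFA goes s0 → s2 and rejects (s2 ∉ Accept), but the regex matches it → eliminate
  (D) (0|1)*1: on '1' the DFA goes s0 → s2 and rejects (s2 ∉ Accept), but the regex matches it → eliminate
Only (B) is consistent with the DFA.
(B) (0|1)*11(0|1)*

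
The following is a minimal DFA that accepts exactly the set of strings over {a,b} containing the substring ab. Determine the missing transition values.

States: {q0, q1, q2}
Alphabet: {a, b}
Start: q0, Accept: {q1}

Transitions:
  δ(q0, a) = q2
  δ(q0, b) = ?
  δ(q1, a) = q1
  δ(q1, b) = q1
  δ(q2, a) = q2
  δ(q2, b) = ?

From the language and accept set, identify what each state tracks — q0: no a seen yet; q1: substring ab seen; q2: seen a a, waiting for b.
Each missing δ(q, a) is the state matching the new tracked value after reading a.
δ(q0, b) = q0; δ(q2, b) = q1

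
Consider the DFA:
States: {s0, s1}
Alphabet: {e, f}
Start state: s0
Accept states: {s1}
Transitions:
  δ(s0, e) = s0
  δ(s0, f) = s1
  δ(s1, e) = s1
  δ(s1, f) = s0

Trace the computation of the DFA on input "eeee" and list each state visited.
read 'e': s0 → s0
  read 'e': s0 → s0
  read 'e': s0 → s0
  read 'e': s0 → s0
s0 -> s0 -> s0 -> s0 -> s0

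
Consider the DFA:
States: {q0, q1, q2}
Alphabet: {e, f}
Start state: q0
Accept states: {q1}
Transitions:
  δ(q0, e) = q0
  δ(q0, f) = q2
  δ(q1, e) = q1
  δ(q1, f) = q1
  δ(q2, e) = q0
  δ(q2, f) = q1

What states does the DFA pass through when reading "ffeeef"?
read 'f': q0 → q2
  read 'f': q2 → q1
  read 'e': q1 → q1
  read 'e': q1 → q1
  read 'e': q1 → q1
  read 'f': q1 → q1
q0 -> q2 -> q1 -> q1 -> q1 -> q1 -> q1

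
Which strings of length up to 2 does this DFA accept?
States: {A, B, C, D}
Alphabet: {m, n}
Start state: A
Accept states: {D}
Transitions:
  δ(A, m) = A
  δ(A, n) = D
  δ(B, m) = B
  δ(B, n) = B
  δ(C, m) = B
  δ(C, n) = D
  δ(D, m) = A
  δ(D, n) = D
n, mn, nn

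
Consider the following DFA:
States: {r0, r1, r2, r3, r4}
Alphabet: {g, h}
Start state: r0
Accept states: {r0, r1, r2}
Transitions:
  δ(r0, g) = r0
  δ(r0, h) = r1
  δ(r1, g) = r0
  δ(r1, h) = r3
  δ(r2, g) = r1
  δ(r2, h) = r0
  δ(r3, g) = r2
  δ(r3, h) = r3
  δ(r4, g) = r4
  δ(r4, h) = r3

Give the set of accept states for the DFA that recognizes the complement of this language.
Complement accept states = All states \ Original accept states
= {r0, r1, r2, r3, r4} \ {r0, r1, r2}
{r3, r4}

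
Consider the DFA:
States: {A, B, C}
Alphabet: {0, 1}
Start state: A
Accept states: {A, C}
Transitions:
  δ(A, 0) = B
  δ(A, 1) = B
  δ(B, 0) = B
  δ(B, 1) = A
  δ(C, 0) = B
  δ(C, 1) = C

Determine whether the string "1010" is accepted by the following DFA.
Processing string "1010":
  A --1--> B
  B --0--> B
  B --1--> A
  A --0--> B
Final state: B
Accept states: {A, C}
No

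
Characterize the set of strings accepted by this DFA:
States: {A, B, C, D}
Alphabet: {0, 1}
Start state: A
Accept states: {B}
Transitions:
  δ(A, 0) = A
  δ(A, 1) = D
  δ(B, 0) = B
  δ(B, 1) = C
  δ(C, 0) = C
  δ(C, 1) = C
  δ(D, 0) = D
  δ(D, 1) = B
Testing a few strings:
  '1111' → reject
  '1011' → reject
  '0' → reject
  '01' → reject
State roles: A=zero 1's; B=two 1's; C=≥ three 1's (dead); D=one 1
All binary strings containing exactly two 1's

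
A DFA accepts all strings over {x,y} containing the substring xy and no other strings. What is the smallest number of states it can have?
By Myhill–Nerode, count the distinguishable equivalence classes: 3 classes — one per longest suffix of the input that is a prefix of 'xy' (lengths 0 through 1), plus an absorbing 'already seen xy' class.
3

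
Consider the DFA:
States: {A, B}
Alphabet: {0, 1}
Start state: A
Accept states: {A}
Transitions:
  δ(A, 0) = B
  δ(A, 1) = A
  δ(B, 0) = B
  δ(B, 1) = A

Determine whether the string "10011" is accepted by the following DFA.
Processing string "10011":
  A --1--> A
  A --0--> B
  B --0--> B
  B --1--> A
  A --1--> A
Final state: A
Accept states: {A}
Yes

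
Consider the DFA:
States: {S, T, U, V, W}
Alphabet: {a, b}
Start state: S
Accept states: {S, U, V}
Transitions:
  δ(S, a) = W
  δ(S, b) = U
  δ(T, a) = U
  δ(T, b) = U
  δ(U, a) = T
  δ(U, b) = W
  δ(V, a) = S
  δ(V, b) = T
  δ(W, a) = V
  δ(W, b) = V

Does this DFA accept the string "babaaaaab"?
Processing string "babaaaaab":
  S --b--> U
  U --a--> T
  T --b--> U
  U --a--> T
  T --a--> U
  U --a--> T
  T --a--> U
  U --a--> T
  T --b--> U
Final state: U
Accept states: {S, U, V}
Yes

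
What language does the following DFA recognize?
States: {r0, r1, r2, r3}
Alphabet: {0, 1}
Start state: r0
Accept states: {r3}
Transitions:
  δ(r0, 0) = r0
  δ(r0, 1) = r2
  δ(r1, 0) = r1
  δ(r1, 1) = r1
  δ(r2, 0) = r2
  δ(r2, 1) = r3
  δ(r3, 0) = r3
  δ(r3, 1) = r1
Testing a few strings:
  '1' → reject
  '0010' → reject
  '011' → accept
  '10' → reject
State roles: r0=zero 1's; r1=≥ three 1's (dead); r2=one 1; r3=two 1's
All binary strings containing exactly two 1's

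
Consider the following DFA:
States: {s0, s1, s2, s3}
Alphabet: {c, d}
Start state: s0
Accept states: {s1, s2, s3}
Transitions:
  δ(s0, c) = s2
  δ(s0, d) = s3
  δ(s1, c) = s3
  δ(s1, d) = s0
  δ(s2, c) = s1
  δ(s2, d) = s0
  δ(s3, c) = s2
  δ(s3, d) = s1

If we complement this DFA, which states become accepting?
Complement accept states = All states \ Original accept states
= {s0, s1, s2, s3} \ {s1, s2, s3}
{s0}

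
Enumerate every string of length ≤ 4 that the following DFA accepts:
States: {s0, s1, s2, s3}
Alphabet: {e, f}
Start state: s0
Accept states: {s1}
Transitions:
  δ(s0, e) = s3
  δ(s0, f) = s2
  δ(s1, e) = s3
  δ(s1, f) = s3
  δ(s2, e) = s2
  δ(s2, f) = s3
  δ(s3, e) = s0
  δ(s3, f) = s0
None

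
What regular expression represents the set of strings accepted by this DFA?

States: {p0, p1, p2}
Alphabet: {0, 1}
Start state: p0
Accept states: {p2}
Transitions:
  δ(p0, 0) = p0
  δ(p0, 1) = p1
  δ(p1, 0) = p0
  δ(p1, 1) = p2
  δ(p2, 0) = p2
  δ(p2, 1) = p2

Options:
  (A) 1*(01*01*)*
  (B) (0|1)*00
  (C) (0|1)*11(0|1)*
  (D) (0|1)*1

Check each option against the DFA on short strings; one disagreement eliminates an option:
  (A) 1*(01*01*)*: on ε the DFA stays in p0 and rejects (p0 ∉ Accept), but the regex matches it → eliminate
  (B) (0|1)*00: on '00' the DFA goes p0 → p0 → p0 and rejects (p0 ∉ Accept), but the regex matches it → eliminate
  (C) (0|1)*11(0|1)*: agrees with the DFA on every string of length ≤ 6
  (D) (0|1)*1: on '1' the DFA goes p0 → p1 and rejects (p1 ∉ Accept), but the regex matches it → eliminate
Only (C) is consistent with the DFA.
(C) (0|1)*11(0|1)*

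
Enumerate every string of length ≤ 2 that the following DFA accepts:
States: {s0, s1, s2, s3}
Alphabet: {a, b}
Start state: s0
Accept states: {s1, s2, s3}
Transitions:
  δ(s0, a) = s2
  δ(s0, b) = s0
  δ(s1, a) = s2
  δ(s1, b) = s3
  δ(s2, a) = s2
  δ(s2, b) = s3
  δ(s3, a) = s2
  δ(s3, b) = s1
a, aa, ab, ba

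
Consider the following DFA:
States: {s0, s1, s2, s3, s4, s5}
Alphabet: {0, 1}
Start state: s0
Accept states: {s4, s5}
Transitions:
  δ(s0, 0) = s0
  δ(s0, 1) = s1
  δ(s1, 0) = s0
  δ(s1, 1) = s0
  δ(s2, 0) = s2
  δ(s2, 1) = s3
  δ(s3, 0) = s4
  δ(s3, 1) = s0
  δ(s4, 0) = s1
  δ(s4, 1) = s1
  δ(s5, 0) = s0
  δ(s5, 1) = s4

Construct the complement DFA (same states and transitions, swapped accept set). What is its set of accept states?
Complement accept states = All states \ Original accept states
= {s0, s1, s2, s3, s4, s5} \ {s4, s5}
{s0, s1, s2, s3}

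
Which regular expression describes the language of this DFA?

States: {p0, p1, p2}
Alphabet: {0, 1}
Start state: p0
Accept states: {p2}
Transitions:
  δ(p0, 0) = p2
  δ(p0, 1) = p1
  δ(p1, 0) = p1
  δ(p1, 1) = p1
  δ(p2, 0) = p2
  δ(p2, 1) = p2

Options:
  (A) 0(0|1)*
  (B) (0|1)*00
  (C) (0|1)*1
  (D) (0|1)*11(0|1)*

Check each option against the DFA on short strings; one disagreement eliminates an option:
  (A) 0(0|1)*: agrees with the DFA on every string of length ≤ 6
  (B) (0|1)*00: on '0' the DFA goes p0 → p2 and accepts (p2 ∈ Accept), but the regex does not match it → eliminate
  (C) (0|1)*1: on '0' the DFA goes p0 → p2 and accepts (p2 ∈ Accept), but the regex does not match it → eliminate
  (D) (0|1)*11(0|1)*: on '0' the DFA goes p0 → p2 and accepts (p2 ∈ Accept), but the regex does not match it → eliminate
Only (A) is consistent with the DFA.
(A) 0(0|1)*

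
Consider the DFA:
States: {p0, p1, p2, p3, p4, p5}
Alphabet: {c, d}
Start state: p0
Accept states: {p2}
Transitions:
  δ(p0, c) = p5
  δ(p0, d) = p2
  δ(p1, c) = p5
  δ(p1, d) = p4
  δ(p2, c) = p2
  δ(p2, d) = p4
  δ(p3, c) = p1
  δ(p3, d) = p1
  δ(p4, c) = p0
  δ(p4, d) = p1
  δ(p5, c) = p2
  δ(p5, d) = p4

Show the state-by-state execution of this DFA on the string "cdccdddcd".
read 'c': p0 → p5
  read 'd': p5 → p4
  read 'c': p4 → p0
  read 'c': p0 → p5
  read 'd': p5 → p4
  read 'd': p4 → p1
  read 'd': p1 → p4
  read 'c': p4 → p0
  read 'd': p0 → p2
p0 -> p5 -> p4 -> p0 -> p5 -> p4 -> p1 -> p4 -> p0 -> p2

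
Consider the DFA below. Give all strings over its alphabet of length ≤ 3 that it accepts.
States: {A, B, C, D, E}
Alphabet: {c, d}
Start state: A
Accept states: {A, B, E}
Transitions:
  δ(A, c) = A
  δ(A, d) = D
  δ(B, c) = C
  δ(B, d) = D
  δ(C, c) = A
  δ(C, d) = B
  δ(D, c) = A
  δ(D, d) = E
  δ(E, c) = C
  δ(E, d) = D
ε, c, cc, dc, dd, ccc, cdc, cdd, dcc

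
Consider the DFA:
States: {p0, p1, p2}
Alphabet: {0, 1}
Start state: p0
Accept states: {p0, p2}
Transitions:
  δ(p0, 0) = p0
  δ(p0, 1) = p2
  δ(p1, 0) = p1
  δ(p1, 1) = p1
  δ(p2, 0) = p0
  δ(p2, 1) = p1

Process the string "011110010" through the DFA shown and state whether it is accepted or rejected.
Processing string "011110010":
  p0 --0--> p0
  p0 --1--> p2
  p2 --1--> p1
  p1 --1--> p1
  p1 --1--> p1
  p1 --0--> p1
  p1 --0--> p1
  p1 --1--> p1
  p1 --0--> p1
Final state: p1
Accept states: {p0, p2}
No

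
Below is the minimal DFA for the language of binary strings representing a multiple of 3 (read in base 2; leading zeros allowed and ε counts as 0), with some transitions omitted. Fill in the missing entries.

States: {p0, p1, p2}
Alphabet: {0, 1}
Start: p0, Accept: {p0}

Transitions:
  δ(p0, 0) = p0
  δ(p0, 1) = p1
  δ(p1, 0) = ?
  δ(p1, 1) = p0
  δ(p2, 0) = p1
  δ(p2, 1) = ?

From the language and accept set, identify what each state tracks — p0: value ≡ 0 (mod 3); p1: value ≡ 1 (mod 3); p2: value ≡ 2 (mod 3).
Each missing δ(q, a) is the state matching the new tracked value after reading a.
δ(p1, 0) = p2; δ(p2, 1) = p2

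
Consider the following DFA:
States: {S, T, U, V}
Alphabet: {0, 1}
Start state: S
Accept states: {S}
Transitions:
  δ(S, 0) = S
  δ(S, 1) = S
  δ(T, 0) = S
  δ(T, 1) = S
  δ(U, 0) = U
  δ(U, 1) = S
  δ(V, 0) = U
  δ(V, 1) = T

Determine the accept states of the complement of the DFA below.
Complement accept states = All states \ Original accept states
= {S, T, U, V} \ {S}
{T, U, V}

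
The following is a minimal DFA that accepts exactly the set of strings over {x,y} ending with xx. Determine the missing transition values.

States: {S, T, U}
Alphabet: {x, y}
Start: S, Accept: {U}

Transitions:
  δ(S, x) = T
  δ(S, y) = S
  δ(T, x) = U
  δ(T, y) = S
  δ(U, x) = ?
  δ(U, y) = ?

From the language and accept set, identify what each state tracks — S: last symbol not x; T: one trailing x; U: two trailing x's.
Each missing δ(q, a) is the state matching the new tracked value after reading a.
δ(U, x) = U; δ(U, y) = S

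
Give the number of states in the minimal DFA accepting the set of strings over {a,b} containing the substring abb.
By Myhill–Nerode, count the distinguishable equivalence classes: 4 classes — one per longest suffix of the input that is a prefix of 'abb' (lengths 0 through 2), plus an absorbing 'already seen abb' class.
4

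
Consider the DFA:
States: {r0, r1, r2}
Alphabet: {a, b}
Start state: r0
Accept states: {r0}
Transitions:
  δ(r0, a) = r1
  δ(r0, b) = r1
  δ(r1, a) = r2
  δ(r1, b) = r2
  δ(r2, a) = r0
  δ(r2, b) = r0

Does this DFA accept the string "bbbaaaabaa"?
Processing string "bbbaaaabaa":
  r0 --b--> r1
  r1 --b--> r2
  r2 --b--> r0
  r0 --a--> r1
  r1 --a--> r2
  r2 --a--> r0
  r0 --a--> r1
  r1 --b--> r2
  r2 --a--> r0
  r0 --a--> r1
Final state: r1
Accept states: {r0}
No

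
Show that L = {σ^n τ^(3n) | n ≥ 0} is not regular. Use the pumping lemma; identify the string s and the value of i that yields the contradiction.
Assume L is regular with pumping length p. Idea: pumping the σ-block breaks the 1:3 ratio.
Choose s = σ^p τ^(3p) (length 4p ≥ p). By the pumping lemma, s = xyz with |xy| ≤ p, |y| > 0, so y = σ^k with k ≥ 1. Then xy²z = σ^(p+k) τ^(3p). For this to be in L we would need 3p = 3(p+k), i.e. 3k = 0, contradicting k ≥ 1. So xy²z ∉ L.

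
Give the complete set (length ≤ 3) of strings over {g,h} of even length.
ε, gg, gh, hg, hh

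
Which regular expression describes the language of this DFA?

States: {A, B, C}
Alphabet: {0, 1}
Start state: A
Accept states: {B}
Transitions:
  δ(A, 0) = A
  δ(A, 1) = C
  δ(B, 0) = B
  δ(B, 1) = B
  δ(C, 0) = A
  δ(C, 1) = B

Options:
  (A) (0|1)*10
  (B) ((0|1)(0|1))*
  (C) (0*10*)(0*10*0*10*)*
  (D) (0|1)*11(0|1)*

Check each option against the DFA on short strings; one disagreement eliminates an option:
  (A) (0|1)*10: on '10' the DFA goes A → C → A and rejects (A ∉ Accept), but the regex matches it → eliminate
  (B) ((0|1)(0|1))*: on ε the DFA stays in A and rejects (A ∉ Accept), but the regex matches it → eliminate
  (C) (0*10*)(0*10*0*10*)*: on '1' the DFA goes A → C and rejects (C ∉ Accept), but the regex matches it → eliminate
  (D) (0|1)*11(0|1)*: agrees with the DFA on every string of length ≤ 6
Only (D) is consistent with the DFA.
(D) (0|1)*11(0|1)*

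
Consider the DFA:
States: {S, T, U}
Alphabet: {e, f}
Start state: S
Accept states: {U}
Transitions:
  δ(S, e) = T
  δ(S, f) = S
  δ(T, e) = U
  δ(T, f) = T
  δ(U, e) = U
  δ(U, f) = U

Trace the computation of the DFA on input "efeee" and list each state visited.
read 'e': S → T
  read 'f': T → T
  read 'e': T → U
  read 'e': U → U
  read 'e': U → U
S -> T -> T -> U -> U -> U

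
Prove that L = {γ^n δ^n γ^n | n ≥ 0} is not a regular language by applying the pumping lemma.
Assume L is regular with pumping length p. Idea: pumping the first γ-block unbalances it against the other two.
Choose s = γ^p δ^p γ^p ∈ L (|s| = 3p ≥ p). By the pumping lemma, s = xyz with |xy| ≤ p, |y| > 0, so y = γ^k with k ≥ 1, inside the first γ-block. Then xy²z = γ^(p+k) δ^p γ^p. The first block has length p+k ≠ p, so the three block lengths are no longer equal and xy²z ∉ L.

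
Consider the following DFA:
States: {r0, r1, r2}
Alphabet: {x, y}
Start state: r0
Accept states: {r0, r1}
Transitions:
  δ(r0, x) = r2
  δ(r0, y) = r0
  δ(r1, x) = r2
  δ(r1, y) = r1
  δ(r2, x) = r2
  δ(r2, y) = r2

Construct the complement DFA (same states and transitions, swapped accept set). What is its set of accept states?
Complement accept states = All states \ Original accept states
= {r0, r1, r2} \ {r0, r1}
{r2}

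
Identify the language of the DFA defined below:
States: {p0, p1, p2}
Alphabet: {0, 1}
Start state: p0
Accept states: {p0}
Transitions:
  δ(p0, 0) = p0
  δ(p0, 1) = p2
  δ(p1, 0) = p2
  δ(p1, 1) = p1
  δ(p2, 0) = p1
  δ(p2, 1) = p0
Testing a few strings:
  '1001' → accept
  '01' → reject
  '011' → accept
  '0' → accept
State roles: p0=value ≡ 0 (mod 3); p1=value ≡ 2 (mod 3); p2=value ≡ 1 (mod 3)
All binary strings representing a multiple of 3 (read in base 2; leading zeros allowed and ε counts as 0)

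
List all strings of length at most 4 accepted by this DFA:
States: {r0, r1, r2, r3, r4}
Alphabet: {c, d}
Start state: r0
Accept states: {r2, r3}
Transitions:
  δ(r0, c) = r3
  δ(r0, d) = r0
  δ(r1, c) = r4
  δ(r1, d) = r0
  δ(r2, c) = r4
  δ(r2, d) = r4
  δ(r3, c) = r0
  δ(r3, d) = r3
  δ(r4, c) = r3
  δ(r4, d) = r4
c, cd, dc, ccc, cdd, dcd, ddc, cccd, ccdc, cdcc, cddd, dccc, dcdd, ddcd, dddc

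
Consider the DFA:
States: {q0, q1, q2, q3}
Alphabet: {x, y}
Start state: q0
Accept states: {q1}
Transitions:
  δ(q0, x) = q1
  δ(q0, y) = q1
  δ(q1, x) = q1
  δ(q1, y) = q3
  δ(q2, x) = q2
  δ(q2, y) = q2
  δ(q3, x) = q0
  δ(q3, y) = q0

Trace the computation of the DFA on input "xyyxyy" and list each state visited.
read 'x': q0 → q1
  read 'y': q1 → q3
  read 'y': q3 → q0
  read 'x': q0 → q1
  read 'y': q1 → q3
  read 'y': q3 → q0
q0 -> q1 -> q3 -> q0 -> q1 -> q3 -> q0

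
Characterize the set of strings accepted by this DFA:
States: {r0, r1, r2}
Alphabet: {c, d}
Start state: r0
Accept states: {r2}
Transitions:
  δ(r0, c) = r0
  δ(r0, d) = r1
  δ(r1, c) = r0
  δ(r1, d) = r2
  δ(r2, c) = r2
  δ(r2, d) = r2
Testing a few strings:
  'dc' → reject
  'cc' → reject
  'd' → reject
  'cd' → reject
State roles: r0=no progress toward dd; r1=one trailing d; r2=substring dd seen
All strings over {c,d} containing the substring dd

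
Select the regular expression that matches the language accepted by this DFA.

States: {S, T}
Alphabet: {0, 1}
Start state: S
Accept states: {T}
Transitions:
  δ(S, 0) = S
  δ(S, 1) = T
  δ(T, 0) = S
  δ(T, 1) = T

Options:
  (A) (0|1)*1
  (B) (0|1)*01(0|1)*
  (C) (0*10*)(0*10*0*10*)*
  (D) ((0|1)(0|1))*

Check each option against the DFA on short strings; one disagreement eliminates an option:
  (A) (0|1)*1: agrees with the DFA on every string of length ≤ 6
  (B) (0|1)*01(0|1)*: on '1' the DFA goes S → T and accepts (T ∈ Accept), but the regex does not match it → eliminate
  (C) (0*10*)(0*10*0*10*)*: on '10' the DFA goes S → T → S and rejects (S ∉ Accept), but the regex matches it → eliminate
  (D) ((0|1)(0|1))*: on ε the DFA stays in S and rejects (S ∉ Accept), but the regex matches it → eliminate
Only (A) is consistent with the DFA.
(A) (0|1)*1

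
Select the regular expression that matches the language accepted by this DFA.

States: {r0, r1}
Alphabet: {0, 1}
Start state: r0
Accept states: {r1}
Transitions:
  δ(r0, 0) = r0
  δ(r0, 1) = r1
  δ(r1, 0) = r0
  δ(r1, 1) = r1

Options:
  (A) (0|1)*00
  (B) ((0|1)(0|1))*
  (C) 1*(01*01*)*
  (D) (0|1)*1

Check each option against the DFA on short strings; one disagreement eliminates an option:
  (A) (0|1)*00: on '1' the DFA goes r0 → r1 and accepts (r1 ∈ Accept), but the regex does not match it → eliminate
  (B) ((0|1)(0|1))*: on ε the DFA stays in r0 and rejects (r0 ∉ Accept), but the regex matches it → eliminate
  (C) 1*(01*01*)*: on ε the DFA stays in r0 and rejects (r0 ∉ Accept), but the regex matches it → eliminate
  (D) (0|1)*1: agrees with the DFA on every string of length ≤ 6
Only (D) is consistent with the DFA.
(D) (0|1)*1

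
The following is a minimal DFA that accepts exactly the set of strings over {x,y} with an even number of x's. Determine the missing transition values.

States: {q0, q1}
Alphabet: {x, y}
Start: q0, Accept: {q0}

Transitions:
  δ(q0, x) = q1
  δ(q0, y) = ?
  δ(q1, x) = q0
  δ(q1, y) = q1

From the language and accept set, identify what each state tracks — q0: even number of x's so far; q1: odd number of x's so far.
Each missing δ(q, a) is the state matching the new tracked value after reading a.
δ(q0, y) = q0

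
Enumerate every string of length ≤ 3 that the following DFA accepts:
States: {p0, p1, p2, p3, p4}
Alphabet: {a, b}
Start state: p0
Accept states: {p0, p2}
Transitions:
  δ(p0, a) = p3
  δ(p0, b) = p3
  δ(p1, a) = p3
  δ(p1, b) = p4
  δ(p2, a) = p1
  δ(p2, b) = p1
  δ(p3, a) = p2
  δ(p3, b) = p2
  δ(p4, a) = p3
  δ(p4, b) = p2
ε, aa, ab, ba, bb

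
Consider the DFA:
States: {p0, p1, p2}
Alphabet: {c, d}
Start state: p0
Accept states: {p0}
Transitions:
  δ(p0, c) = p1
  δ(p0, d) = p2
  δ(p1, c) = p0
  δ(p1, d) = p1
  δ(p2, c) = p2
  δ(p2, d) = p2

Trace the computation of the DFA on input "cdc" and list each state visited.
read 'c': p0 → p1
  read 'd': p1 → p1
  read 'c': p1 → p0
p0 -> p1 -> p1 -> p0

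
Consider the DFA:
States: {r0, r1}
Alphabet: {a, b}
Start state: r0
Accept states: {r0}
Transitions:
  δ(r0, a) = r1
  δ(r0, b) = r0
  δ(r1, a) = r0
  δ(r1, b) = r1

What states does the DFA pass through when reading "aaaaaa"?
read 'a': r0 → r1
  read 'a': r1 → r0
  read 'a': r0 → r1
  read 'a': r1 → r0
  read 'a': r0 → r1
  read 'a': r1 → r0
r0 -> r1 -> r0 -> r1 -> r0 -> r1 -> r0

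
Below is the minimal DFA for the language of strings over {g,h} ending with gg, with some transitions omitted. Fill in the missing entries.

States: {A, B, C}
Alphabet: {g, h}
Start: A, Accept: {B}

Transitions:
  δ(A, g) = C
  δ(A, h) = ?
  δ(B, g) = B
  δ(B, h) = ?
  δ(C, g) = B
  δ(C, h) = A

From the language and accept set, identify what each state tracks — A: last symbol not g; B: two trailing g's; C: one trailing g.
Each missing δ(q, a) is the state matching the new tracked value after reading a.
δ(A, h) = A; δ(B, h) = A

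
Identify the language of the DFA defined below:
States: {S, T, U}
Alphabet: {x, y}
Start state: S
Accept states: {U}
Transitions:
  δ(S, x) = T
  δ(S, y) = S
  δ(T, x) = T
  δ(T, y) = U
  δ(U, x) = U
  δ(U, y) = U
Testing a few strings:
  'xyyy' → accept
  'y' → reject
  'xy' → accept
  'x' → reject
State roles: S=no x seen yet; T=seen a x, waiting for y; U=substring xy seen
All strings over {x,y} containing the substring xy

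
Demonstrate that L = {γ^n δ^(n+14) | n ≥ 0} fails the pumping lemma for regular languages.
Assume L is regular with pumping length p. Idea: pumping the γ-block breaks the fixed offset of 14.
Choose s = γ^p δ^(p+14) ∈ L. By the pumping lemma, s = xyz with |xy| ≤ p, |y| > 0, so y = γ^k with k ≥ 1. Then xy²z = γ^(p+k) δ^(p+14). For this to be in L we would need p+14 = (p+k)+14, i.e. k = 0, contradicting k ≥ 1. So xy²z ∉ L.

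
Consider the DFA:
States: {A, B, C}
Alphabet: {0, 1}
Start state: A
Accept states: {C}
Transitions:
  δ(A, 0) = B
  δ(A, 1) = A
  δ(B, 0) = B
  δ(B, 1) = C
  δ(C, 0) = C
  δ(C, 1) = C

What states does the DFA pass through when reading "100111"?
read '1': A → A
  read '0': A → B
  read '0': B → B
  read '1': B → C
  read '1': C → C
  read '1': C → C
A -> A -> B -> B -> C -> C -> C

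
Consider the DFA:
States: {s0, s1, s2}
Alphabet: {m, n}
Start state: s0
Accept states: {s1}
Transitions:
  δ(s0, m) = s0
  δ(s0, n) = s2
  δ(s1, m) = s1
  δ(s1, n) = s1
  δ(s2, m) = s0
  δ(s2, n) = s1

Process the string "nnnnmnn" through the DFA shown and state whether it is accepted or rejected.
Processing string "nnnnmnn":
  s0 --n--> s2
  s2 --n--> s1
  s1 --n--> s1
  s1 --n--> s1
  s1 --m--> s1
  s1 --n--> s1
  s1 --n--> s1
Final state: s1
Accept states: {s1}
Yes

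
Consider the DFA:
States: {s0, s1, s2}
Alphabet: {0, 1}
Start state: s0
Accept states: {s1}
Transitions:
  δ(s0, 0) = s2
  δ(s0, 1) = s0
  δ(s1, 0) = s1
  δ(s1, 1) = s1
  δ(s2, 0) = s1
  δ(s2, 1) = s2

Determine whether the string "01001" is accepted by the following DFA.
Processing string "01001":
  s0 --0--> s2
  s2 --1--> s2
  s2 --0--> s1
  s1 --0--> s1
  s1 --1--> s1
Final state: s1
Accept states: {s1}
Yes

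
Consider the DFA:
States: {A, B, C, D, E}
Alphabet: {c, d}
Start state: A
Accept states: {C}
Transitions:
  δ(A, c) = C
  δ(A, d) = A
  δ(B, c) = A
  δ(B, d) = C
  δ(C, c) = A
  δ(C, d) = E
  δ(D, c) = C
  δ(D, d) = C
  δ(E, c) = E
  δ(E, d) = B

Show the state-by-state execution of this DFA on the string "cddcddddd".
read 'c': A → C
  read 'd': C → E
  read 'd': E → B
  read 'c': B → A
  read 'd': A → A
  read 'd': A → A
  read 'd': A → A
  read 'd': A → A
  read 'd': A → A
A -> C -> E -> B -> A -> A -> A -> A -> A -> A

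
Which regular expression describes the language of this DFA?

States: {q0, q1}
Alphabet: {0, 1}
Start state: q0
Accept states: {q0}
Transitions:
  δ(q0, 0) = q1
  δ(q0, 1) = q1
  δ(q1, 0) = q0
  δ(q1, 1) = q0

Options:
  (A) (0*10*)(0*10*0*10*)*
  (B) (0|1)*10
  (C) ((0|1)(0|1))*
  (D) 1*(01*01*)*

Check each option against the DFA on short strings; one disagreement eliminates an option:
  (A) (0*10*)(0*10*0*10*)*: on ε the DFA stays in q0 and accepts (q0 ∈ Accept), but the regex does not match it → eliminate
  (B) (0|1)*10: on ε the DFA stays in q0 and accepts (q0 ∈ Accept), but the regex does not match it → eliminate
  (C) ((0|1)(0|1))*: agrees with the DFA on every string of length ≤ 6
  (D) 1*(01*01*)*: on '1' the DFA goes q0 → q1 and rejects (q1 ∉ Accept), but the regex matches it → eliminate
Only (C) is consistent with the DFA.
(C) ((0|1)(0|1))*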